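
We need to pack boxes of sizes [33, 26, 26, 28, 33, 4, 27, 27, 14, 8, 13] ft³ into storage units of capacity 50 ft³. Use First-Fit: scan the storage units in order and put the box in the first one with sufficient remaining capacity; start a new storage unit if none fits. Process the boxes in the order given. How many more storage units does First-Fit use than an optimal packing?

0

First-Fit: [33,4,8] [26,14] [26,13] [28] [33] [27] [27] → 7 storage units.
7 boxes exceed 25 ft³ (half the capacity), and no two of those can share a storage unit, so at least 7 storage units are needed.
So 7 is already optimal.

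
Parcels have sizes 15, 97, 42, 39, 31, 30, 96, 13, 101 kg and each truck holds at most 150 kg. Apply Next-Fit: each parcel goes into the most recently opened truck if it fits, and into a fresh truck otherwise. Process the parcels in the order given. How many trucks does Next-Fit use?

4

Put 15 kg in truck 1; 135 kg remain.
Put 97 kg in truck 1; 38 kg remain.
Put 42 kg in truck 2; 108 kg remain.
Put 39 kg in truck 2; 69 kg remain.
Put 31 kg in truck 2; 38 kg remain.
Put 30 kg in truck 2; 8 kg remain.
Put 96 kg in truck 3; 54 kg remain.
Put 13 kg in truck 3; 41 kg remain.
Put 101 kg in truck 4; 49 kg remain.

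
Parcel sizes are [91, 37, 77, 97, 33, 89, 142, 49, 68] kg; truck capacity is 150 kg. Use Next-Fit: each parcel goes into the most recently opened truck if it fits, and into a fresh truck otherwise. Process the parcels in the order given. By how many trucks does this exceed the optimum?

Next-Fit: [91,37] [77] [97,33] [89] [142] [49,68] → 6 trucks.
Total size 683 kg; any packing needs at least ⌈683/150⌉ = 5 trucks.
An optimal packing achieves that bound: [142] [97,49] [91,37] [89,33] [77,68] → 5 trucks.
Excess: 6 − 5 = 1.

1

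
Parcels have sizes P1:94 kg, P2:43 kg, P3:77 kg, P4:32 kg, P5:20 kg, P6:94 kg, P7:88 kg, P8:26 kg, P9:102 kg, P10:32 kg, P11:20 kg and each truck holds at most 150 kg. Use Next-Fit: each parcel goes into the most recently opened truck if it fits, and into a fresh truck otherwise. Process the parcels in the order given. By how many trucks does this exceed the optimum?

Next-Fit: [94,43] [77,32,20] [94] [88,26] [102,32] [20] → 6 trucks.
Total size 628 kg; any packing needs at least ⌈628/150⌉ = 5 trucks.
An optimal packing achieves that bound: [102,43] [94,32,20] [94,32,20] [88,26] [77] → 5 trucks.
Excess: 6 − 5 = 1.

1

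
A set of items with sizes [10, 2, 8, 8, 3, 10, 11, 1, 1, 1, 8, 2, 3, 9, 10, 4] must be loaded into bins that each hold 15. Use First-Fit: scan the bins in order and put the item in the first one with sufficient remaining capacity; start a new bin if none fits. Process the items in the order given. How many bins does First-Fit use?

8

Put 10 in bin 1; 5 remain.
Put 2 in bin 1; 3 remain.
Put 8 in bin 2; 7 remain.
Put 8 in bin 3; 7 remain.
Put 3 in bin 1; 0 remain.
Put 10 in bin 4; 5 remain.
Put 11 in bin 5; 4 remain.
Put 1 in bin 2; 6 remain.
Put 1 in bin 2; 5 remain.
Put 1 in bin 2; 4 remain.
Put 8 in bin 6; 7 remain.
Put 2 in bin 2; 2 remain.
Put 3 in bin 3; 4 remain.
Put 9 in bin 7; 6 remain.
Put 10 in bin 8; 5 remain.
Put 4 in bin 3; 0 remain.
Final bins: [10,2,3] [8,1,1,1,2] [8,3,4] [10] [11] [8] [9] [10].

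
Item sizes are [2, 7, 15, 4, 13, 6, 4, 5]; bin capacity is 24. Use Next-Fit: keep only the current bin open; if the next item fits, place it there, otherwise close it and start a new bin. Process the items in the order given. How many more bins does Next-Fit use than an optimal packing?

Next-Fit: [2,7,15] [4,13,6] [4,5] → 3 bins.
Total size 56; any packing needs at least ⌈56/24⌉ = 3 bins.
So 3 is already optimal.

0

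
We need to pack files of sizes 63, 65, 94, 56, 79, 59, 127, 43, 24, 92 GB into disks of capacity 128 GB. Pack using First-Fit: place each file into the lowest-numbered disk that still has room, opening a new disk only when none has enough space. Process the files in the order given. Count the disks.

6 disks

disk 1: place 63 GB, 65 GB left
disk 1: place 65 GB, 0 GB left
disk 2: place 94 GB, 34 GB left
disk 3: place 56 GB, 72 GB left
disk 4: place 79 GB, 49 GB left
disk 3: place 59 GB, 13 GB left
disk 5: place 127 GB, 1 GB left
disk 4: place 43 GB, 6 GB left
disk 2: place 24 GB, 10 GB left
disk 6: place 92 GB, 36 GB left
Final disks: [63,65] [94,24] [56,59] [79,43] [127] [92].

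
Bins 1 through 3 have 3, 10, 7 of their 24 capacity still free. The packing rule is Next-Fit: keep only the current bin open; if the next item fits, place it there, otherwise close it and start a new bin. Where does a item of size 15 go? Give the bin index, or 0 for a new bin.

0

Next-Fit only looks at bin 3, which has 7 free.
15 does not fit, so a new bin is opened.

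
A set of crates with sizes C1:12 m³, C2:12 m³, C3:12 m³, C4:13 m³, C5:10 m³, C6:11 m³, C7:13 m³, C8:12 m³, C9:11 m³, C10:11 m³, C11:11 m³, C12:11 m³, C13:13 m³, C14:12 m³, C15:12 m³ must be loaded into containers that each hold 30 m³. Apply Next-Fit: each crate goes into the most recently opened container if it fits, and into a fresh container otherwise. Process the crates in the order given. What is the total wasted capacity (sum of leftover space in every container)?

C1 (12 m³) → container 1 (remaining 18 m³)
C2 (12 m³) → container 1 (remaining 6 m³)
C3 (12 m³) → container 2 (remaining 18 m³)
C4 (13 m³) → container 2 (remaining 5 m³)
C5 (10 m³) → container 3 (remaining 20 m³)
C6 (11 m³) → container 3 (remaining 9 m³)
C7 (13 m³) → container 4 (remaining 17 m³)
C8 (12 m³) → container 4 (remaining 5 m³)
C9 (11 m³) → container 5 (remaining 19 m³)
C10 (11 m³) → container 5 (remaining 8 m³)
C11 (11 m³) → container 6 (remaining 19 m³)
C12 (11 m³) → container 6 (remaining 8 m³)
C13 (13 m³) → container 7 (remaining 17 m³)
C14 (12 m³) → container 7 (remaining 5 m³)
C15 (12 m³) → container 8 (remaining 18 m³)
8 containers × 30 m³ = 240 m³; used 176 m³; unused 64 m³.

64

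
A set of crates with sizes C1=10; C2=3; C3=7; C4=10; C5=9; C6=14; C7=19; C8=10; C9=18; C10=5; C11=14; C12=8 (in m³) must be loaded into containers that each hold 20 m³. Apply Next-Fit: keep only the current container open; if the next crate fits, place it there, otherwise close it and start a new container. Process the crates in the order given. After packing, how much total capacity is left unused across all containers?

33

Put C1 (10 m³) in container 1; 10 m³ remain.
Put C2 (3 m³) in container 1; 7 m³ remain.
Put C3 (7 m³) in container 1; 0 m³ remain.
Put C4 (10 m³) in container 2; 10 m³ remain.
Put C5 (9 m³) in container 2; 1 m³ remain.
Put C6 (14 m³) in container 3; 6 m³ remain.
Put C7 (19 m³) in container 4; 1 m³ remain.
Put C8 (10 m³) in container 5; 10 m³ remain.
Put C9 (18 m³) in container 6; 2 m³ remain.
Put C10 (5 m³) in container 7; 15 m³ remain.
Put C11 (14 m³) in container 7; 1 m³ remain.
Put C12 (8 m³) in container 8; 12 m³ remain.
8 containers × 20 m³ = 160 m³; used 127 m³; unused 33 m³.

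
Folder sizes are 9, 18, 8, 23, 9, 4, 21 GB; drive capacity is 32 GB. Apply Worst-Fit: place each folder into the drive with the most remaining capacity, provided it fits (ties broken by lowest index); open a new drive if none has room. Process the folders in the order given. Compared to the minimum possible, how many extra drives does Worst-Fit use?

Worst-Fit: [9,18] [8,23] [9,4] [21] → 4 drives.
Total size 92 GB; any packing needs at least ⌈92/32⌉ = 3 drives.
An optimal packing achieves that bound: [23,9] [21,9] [18,8,4] → 3 drives.
Excess: 4 − 3 = 1.

1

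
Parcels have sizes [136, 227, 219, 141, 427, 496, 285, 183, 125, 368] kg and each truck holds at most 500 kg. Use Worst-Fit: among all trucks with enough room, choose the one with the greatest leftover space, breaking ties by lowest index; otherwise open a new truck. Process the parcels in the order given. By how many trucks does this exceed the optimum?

Worst-Fit: [136,227] [219,141,125] [427] [496] [285,183] [368] → 6 trucks.
Total size 2607 kg; any packing needs at least ⌈2607/500⌉ = 6 trucks.
So 6 is already optimal.

0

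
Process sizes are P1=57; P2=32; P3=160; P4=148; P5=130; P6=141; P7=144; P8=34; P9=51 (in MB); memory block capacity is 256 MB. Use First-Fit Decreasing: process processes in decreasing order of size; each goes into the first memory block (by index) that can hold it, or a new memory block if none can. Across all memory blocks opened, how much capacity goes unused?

Sorted descending: 160, 148, 144, 141, 130, 57, 51, 34, 32.
Put 160 MB in memory block 1; 96 MB remain.
Put 148 MB in memory block 2; 108 MB remain.
Put 144 MB in memory block 3; 112 MB remain.
Put 141 MB in memory block 4; 115 MB remain.
Put 130 MB in memory block 5; 126 MB remain.
Put 57 MB in memory block 1; 39 MB remain.
Put 51 MB in memory block 2; 57 MB remain.
Put 34 MB in memory block 1; 5 MB remain.
Put 32 MB in memory block 2; 25 MB remain.
5 memory blocks × 256 MB = 1280 MB; used 897 MB; unused 383 MB.

383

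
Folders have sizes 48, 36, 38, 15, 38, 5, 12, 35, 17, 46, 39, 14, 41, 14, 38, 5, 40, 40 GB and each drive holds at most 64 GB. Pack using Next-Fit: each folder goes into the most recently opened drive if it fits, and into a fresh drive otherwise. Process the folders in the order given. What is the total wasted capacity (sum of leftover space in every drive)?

183

Put 48 GB in drive 1; 16 GB remain.
Put 36 GB in drive 2; 28 GB remain.
Put 38 GB in drive 3; 26 GB remain.
Put 15 GB in drive 3; 11 GB remain.
Put 38 GB in drive 4; 26 GB remain.
Put 5 GB in drive 4; 21 GB remain.
Put 12 GB in drive 4; 9 GB remain.
Put 35 GB in drive 5; 29 GB remain.
Put 17 GB in drive 5; 12 GB remain.
Put 46 GB in drive 6; 18 GB remain.
Put 39 GB in drive 7; 25 GB remain.
Put 14 GB in drive 7; 11 GB remain.
Put 41 GB in drive 8; 23 GB remain.
Put 14 GB in drive 8; 9 GB remain.
Put 38 GB in drive 9; 26 GB remain.
Put 5 GB in drive 9; 21 GB remain.
Put 40 GB in drive 10; 24 GB remain.
Put 40 GB in drive 11; 24 GB remain.
11 drives × 64 GB = 704 GB; used 521 GB; unused 183 GB.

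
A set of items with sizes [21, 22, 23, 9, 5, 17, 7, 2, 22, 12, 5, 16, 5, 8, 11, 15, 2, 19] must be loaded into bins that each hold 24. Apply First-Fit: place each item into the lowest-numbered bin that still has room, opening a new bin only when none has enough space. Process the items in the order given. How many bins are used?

21 → bin 1 (remaining 3)
22 → bin 2 (remaining 2)
23 → bin 3 (remaining 1)
9 → bin 4 (remaining 15)
5 → bin 4 (remaining 10)
17 → bin 5 (remaining 7)
7 → bin 4 (remaining 3)
2 → bin 1 (remaining 1)
22 → bin 6 (remaining 2)
12 → bin 7 (remaining 12)
5 → bin 5 (remaining 2)
16 → bin 8 (remaining 8)
5 → bin 7 (remaining 7)
8 → bin 8 (remaining 0)
11 → bin 9 (remaining 13)
15 → bin 10 (remaining 9)
2 → bin 2 (remaining 0)
19 → bin 11 (remaining 5)

11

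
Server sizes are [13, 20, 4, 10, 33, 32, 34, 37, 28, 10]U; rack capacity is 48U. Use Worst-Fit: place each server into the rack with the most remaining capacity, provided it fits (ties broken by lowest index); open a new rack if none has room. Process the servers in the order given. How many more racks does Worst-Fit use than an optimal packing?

Worst-Fit: [13,20,4,10] [33] [32] [34] [37] [28,10] → 6 racks.
Total size 221U; any packing needs at least ⌈221/48⌉ = 5 racks.
An optimal packing achieves that bound: [37,10] [34,13] [33,10,4] [32] [28,20] → 5 racks.
Excess: 6 − 5 = 1.

1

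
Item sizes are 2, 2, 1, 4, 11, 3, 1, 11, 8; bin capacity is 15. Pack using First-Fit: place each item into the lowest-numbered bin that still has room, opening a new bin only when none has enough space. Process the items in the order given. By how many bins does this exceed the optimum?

1

First-Fit: [2,2,1,4,3,1] [11] [11] [8] → 4 bins.
Total size 43; any packing needs at least ⌈43/15⌉ = 3 bins.
An optimal packing achieves that bound: [11,4] [11,3,1] [8,2,2,1] → 3 bins.
Excess: 4 − 3 = 1.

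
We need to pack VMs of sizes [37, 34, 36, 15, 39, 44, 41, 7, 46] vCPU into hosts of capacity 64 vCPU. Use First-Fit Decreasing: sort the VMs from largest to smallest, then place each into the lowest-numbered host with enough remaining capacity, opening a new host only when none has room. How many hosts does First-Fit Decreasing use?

Sorted descending: 46, 44, 41, 39, 37, 36, 34, 15, 7.
46 vCPU → host 1 (remaining 18 vCPU)
44 vCPU → host 2 (remaining 20 vCPU)
41 vCPU → host 3 (remaining 23 vCPU)
39 vCPU → host 4 (remaining 25 vCPU)
37 vCPU → host 5 (remaining 27 vCPU)
36 vCPU → host 6 (remaining 28 vCPU)
34 vCPU → host 7 (remaining 30 vCPU)
15 vCPU → host 1 (remaining 3 vCPU)
7 vCPU → host 2 (remaining 13 vCPU)
Final hosts: [46,15] [44,7] [41] [39] [37] [36] [34].

7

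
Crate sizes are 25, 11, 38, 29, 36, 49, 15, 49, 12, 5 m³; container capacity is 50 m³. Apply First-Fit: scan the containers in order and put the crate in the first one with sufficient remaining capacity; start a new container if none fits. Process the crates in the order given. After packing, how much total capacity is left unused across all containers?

31

container 1: place 25 m³, 25 m³ left
container 1: place 11 m³, 14 m³ left
container 2: place 38 m³, 12 m³ left
container 3: place 29 m³, 21 m³ left
container 4: place 36 m³, 14 m³ left
container 5: place 49 m³, 1 m³ left
container 3: place 15 m³, 6 m³ left
container 6: place 49 m³, 1 m³ left
container 1: place 12 m³, 2 m³ left
container 2: place 5 m³, 7 m³ left
6 containers × 50 m³ = 300 m³; used 269 m³; unused 31 m³.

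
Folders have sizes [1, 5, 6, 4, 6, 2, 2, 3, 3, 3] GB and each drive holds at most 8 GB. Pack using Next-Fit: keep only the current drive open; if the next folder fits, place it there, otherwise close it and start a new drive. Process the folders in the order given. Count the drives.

1 GB → drive 1 (remaining 7 GB)
5 GB → drive 1 (remaining 2 GB)
6 GB → drive 2 (remaining 2 GB)
4 GB → drive 3 (remaining 4 GB)
6 GB → drive 4 (remaining 2 GB)
2 GB → drive 4 (remaining 0 GB)
2 GB → drive 5 (remaining 6 GB)
3 GB → drive 5 (remaining 3 GB)
3 GB → drive 5 (remaining 0 GB)
3 GB → drive 6 (remaining 5 GB)
Final drives: [1,5] [6] [4] [6,2] [2,3,3] [3].

6 drives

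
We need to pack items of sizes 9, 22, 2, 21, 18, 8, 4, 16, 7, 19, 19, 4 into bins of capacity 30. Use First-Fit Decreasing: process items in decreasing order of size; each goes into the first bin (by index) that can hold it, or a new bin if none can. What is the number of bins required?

Sorted descending: 22, 21, 19, 19, 18, 16, 9, 8, 7, 4, 4, 2.
22 → bin 1 (remaining 8)
21 → bin 2 (remaining 9)
19 → bin 3 (remaining 11)
19 → bin 4 (remaining 11)
18 → bin 5 (remaining 12)
16 → bin 6 (remaining 14)
9 → bin 2 (remaining 0)
8 → bin 1 (remaining 0)
7 → bin 3 (remaining 4)
4 → bin 3 (remaining 0)
4 → bin 4 (remaining 7)
2 → bin 4 (remaining 5)

6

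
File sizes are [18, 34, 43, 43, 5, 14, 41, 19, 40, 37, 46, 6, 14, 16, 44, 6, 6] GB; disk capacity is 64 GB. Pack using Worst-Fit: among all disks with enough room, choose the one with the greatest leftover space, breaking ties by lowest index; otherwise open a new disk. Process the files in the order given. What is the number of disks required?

8

disk 1: place 18 GB, 46 GB left
disk 1: place 34 GB, 12 GB left
disk 2: place 43 GB, 21 GB left
disk 3: place 43 GB, 21 GB left
disk 2: place 5 GB, 16 GB left
disk 3: place 14 GB, 7 GB left
disk 4: place 41 GB, 23 GB left
disk 4: place 19 GB, 4 GB left
disk 5: place 40 GB, 24 GB left
disk 6: place 37 GB, 27 GB left
disk 7: place 46 GB, 18 GB left
disk 6: place 6 GB, 21 GB left
disk 5: place 14 GB, 10 GB left
disk 6: place 16 GB, 5 GB left
disk 8: place 44 GB, 20 GB left
disk 8: place 6 GB, 14 GB left
disk 7: place 6 GB, 12 GB left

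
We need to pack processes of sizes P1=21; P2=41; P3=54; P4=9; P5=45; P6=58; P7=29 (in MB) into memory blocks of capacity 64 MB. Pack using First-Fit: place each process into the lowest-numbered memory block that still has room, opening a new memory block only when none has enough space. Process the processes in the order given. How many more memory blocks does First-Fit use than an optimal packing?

First-Fit: [21,41] [54,9] [45] [58] [29] → 5 memory blocks.
Total size 257 MB; any packing needs at least ⌈257/64⌉ = 5 memory blocks.
So 5 is already optimal.

0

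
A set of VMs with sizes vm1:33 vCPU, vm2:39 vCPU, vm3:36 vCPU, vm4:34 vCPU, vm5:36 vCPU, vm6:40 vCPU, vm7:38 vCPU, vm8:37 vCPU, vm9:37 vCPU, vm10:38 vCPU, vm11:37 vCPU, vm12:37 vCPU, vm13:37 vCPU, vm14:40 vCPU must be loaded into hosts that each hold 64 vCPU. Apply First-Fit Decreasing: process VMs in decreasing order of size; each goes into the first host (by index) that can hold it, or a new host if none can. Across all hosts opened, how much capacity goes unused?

Sorted descending: 40, 40, 39, 38, 38, 37, 37, 37, 37, 37, 36, 36, 34, 33.
40 vCPU → host 1 (remaining 24 vCPU)
40 vCPU → host 2 (remaining 24 vCPU)
39 vCPU → host 3 (remaining 25 vCPU)
38 vCPU → host 4 (remaining 26 vCPU)
38 vCPU → host 5 (remaining 26 vCPU)
37 vCPU → host 6 (remaining 27 vCPU)
37 vCPU → host 7 (remaining 27 vCPU)
37 vCPU → host 8 (remaining 27 vCPU)
37 vCPU → host 9 (remaining 27 vCPU)
37 vCPU → host 10 (remaining 27 vCPU)
36 vCPU → host 11 (remaining 28 vCPU)
36 vCPU → host 12 (remaining 28 vCPU)
34 vCPU → host 13 (remaining 30 vCPU)
33 vCPU → host 14 (remaining 31 vCPU)
14 hosts × 64 vCPU = 896 vCPU; used 519 vCPU; unused 377 vCPU.

377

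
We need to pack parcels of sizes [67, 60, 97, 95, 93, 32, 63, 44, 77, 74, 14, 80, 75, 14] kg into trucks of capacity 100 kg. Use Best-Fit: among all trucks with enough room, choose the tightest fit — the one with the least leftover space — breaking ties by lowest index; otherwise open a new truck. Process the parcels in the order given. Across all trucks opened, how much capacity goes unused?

215

Put 67 kg in truck 1; 33 kg remain.
Put 60 kg in truck 2; 40 kg remain.
Put 97 kg in truck 3; 3 kg remain.
Put 95 kg in truck 4; 5 kg remain.
Put 93 kg in truck 5; 7 kg remain.
Put 32 kg in truck 1; 1 kg remain.
Put 63 kg in truck 6; 37 kg remain.
Put 44 kg in truck 7; 56 kg remain.
Put 77 kg in truck 8; 23 kg remain.
Put 74 kg in truck 9; 26 kg remain.
Put 14 kg in truck 8; 9 kg remain.
Put 80 kg in truck 10; 20 kg remain.
Put 75 kg in truck 11; 25 kg remain.
Put 14 kg in truck 10; 6 kg remain.
11 trucks × 100 kg = 1100 kg; used 885 kg; unused 215 kg.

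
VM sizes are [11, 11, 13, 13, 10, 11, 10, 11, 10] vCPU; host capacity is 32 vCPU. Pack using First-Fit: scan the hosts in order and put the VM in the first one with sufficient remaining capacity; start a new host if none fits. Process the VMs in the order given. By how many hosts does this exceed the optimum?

0

First-Fit: [11,11,10] [13,13] [11,10,11] [10] → 4 hosts.
Total size 100 vCPU; any packing needs at least ⌈100/32⌉ = 4 hosts.
So 4 is already optimal.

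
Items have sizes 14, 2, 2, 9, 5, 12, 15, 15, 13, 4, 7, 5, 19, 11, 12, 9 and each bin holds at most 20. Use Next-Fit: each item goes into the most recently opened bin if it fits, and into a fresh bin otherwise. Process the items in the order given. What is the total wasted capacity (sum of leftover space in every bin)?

66

Put 14 in bin 1; 6 remain.
Put 2 in bin 1; 4 remain.
Put 2 in bin 1; 2 remain.
Put 9 in bin 2; 11 remain.
Put 5 in bin 2; 6 remain.
Put 12 in bin 3; 8 remain.
Put 15 in bin 4; 5 remain.
Put 15 in bin 5; 5 remain.
Put 13 in bin 6; 7 remain.
Put 4 in bin 6; 3 remain.
Put 7 in bin 7; 13 remain.
Put 5 in bin 7; 8 remain.
Put 19 in bin 8; 1 remain.
Put 11 in bin 9; 9 remain.
Put 12 in bin 10; 8 remain.
Put 9 in bin 11; 11 remain.
11 bins × 20 = 220; used 154; unused 66.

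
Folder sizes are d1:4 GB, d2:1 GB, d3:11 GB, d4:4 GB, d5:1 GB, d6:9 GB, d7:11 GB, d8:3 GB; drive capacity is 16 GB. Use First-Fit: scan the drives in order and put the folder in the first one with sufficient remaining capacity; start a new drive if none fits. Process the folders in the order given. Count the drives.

3

d1 (4 GB) → drive 1 (remaining 12 GB)
d2 (1 GB) → drive 1 (remaining 11 GB)
d3 (11 GB) → drive 1 (remaining 0 GB)
d4 (4 GB) → drive 2 (remaining 12 GB)
d5 (1 GB) → drive 2 (remaining 11 GB)
d6 (9 GB) → drive 2 (remaining 2 GB)
d7 (11 GB) → drive 3 (remaining 5 GB)
d8 (3 GB) → drive 3 (remaining 2 GB)
Final drives: [4,1,11] [4,1,9] [11,3].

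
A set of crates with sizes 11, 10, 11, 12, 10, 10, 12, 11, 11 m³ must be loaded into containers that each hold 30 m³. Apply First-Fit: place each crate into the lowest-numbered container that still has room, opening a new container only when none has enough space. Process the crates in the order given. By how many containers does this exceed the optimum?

1

First-Fit: [11,10] [11,12] [10,10] [12,11] [11] → 5 containers.
Total size 98 m³; any packing needs at least ⌈98/30⌉ = 4 containers.
An optimal packing achieves that bound: [12,12] [11,11] [11,11] [10,10,10] → 4 containers.
Excess: 5 − 4 = 1.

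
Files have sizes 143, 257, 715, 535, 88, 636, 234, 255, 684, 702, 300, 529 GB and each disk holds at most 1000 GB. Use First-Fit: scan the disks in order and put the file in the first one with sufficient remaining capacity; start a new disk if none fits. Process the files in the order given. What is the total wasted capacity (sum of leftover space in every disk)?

disk 1: place 143 GB, 857 GB left
disk 1: place 257 GB, 600 GB left
disk 2: place 715 GB, 285 GB left
disk 1: place 535 GB, 65 GB left
disk 2: place 88 GB, 197 GB left
disk 3: place 636 GB, 364 GB left
disk 3: place 234 GB, 130 GB left
disk 4: place 255 GB, 745 GB left
disk 4: place 684 GB, 61 GB left
disk 5: place 702 GB, 298 GB left
disk 6: place 300 GB, 700 GB left
disk 6: place 529 GB, 171 GB left
6 disks × 1000 GB = 6000 GB; used 5078 GB; unused 922 GB.

922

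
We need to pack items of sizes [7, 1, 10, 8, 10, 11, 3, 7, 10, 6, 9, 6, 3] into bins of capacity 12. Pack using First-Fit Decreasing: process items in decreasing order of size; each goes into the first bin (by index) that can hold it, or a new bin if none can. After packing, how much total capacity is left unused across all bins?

17

Sorted descending: 11, 10, 10, 10, 9, 8, 7, 7, 6, 6, 3, 3, 1.
11 → bin 1 (remaining 1)
10 → bin 2 (remaining 2)
10 → bin 3 (remaining 2)
10 → bin 4 (remaining 2)
9 → bin 5 (remaining 3)
8 → bin 6 (remaining 4)
7 → bin 7 (remaining 5)
7 → bin 8 (remaining 5)
6 → bin 9 (remaining 6)
6 → bin 9 (remaining 0)
3 → bin 5 (remaining 0)
3 → bin 6 (remaining 1)
1 → bin 1 (remaining 0)
9 bins × 12 = 108; used 91; unused 17.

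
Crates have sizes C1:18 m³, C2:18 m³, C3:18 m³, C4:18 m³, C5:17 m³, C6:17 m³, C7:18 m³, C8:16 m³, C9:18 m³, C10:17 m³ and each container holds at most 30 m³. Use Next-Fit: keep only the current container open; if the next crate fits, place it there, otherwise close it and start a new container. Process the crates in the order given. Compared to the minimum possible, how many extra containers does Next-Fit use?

Next-Fit: [18] [18] [18] [18] [17] [17] [18] [16] [18] [17] → 10 containers.
10 crates exceed 15 m³ (half the capacity), and no two of those can share a container, so at least 10 containers are needed.
So 10 is already optimal.

0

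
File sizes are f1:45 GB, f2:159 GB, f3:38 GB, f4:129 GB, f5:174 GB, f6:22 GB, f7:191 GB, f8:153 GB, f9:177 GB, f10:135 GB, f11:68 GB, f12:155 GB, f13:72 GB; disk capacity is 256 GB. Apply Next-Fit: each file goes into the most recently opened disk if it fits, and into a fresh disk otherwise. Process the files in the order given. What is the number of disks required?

8

disk 1: place f1 (45 GB), 211 GB left
disk 1: place f2 (159 GB), 52 GB left
disk 1: place f3 (38 GB), 14 GB left
disk 2: place f4 (129 GB), 127 GB left
disk 3: place f5 (174 GB), 82 GB left
disk 3: place f6 (22 GB), 60 GB left
disk 4: place f7 (191 GB), 65 GB left
disk 5: place f8 (153 GB), 103 GB left
disk 6: place f9 (177 GB), 79 GB left
disk 7: place f10 (135 GB), 121 GB left
disk 7: place f11 (68 GB), 53 GB left
disk 8: place f12 (155 GB), 101 GB left
disk 8: place f13 (72 GB), 29 GB left
Final disks: [45,159,38] [129] [174,22] [191] [153] [177] [135,68] [155,72].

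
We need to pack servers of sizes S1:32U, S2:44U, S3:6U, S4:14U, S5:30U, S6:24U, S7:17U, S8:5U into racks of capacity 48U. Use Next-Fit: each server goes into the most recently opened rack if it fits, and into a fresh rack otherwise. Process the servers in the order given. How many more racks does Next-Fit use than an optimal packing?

Next-Fit: [32] [44] [6,14] [30] [24,17,5] → 5 racks.
Total size 172U; any packing needs at least ⌈172/48⌉ = 4 racks.
An optimal packing achieves that bound: [44] [32,14] [30,17] [24,6,5] → 4 racks.
Excess: 5 − 4 = 1.

1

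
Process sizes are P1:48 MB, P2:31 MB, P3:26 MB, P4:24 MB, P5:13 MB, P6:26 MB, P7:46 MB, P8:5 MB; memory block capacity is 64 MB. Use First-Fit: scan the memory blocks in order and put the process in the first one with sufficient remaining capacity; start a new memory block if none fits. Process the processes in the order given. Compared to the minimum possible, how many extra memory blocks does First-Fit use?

0

First-Fit: [48,13] [31,26,5] [24,26] [46] → 4 memory blocks.
Total size 219 MB; any packing needs at least ⌈219/64⌉ = 4 memory blocks.
So 4 is already optimal.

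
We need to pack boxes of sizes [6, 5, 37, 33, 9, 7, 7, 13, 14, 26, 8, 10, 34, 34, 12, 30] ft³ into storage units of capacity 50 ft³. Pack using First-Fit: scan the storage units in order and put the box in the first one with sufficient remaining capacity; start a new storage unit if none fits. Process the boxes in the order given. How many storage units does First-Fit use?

Put 6 ft³ in storage unit 1; 44 ft³ remain.
Put 5 ft³ in storage unit 1; 39 ft³ remain.
Put 37 ft³ in storage unit 1; 2 ft³ remain.
Put 33 ft³ in storage unit 2; 17 ft³ remain.
Put 9 ft³ in storage unit 2; 8 ft³ remain.
Put 7 ft³ in storage unit 2; 1 ft³ remain.
Put 7 ft³ in storage unit 3; 43 ft³ remain.
Put 13 ft³ in storage unit 3; 30 ft³ remain.
Put 14 ft³ in storage unit 3; 16 ft³ remain.
Put 26 ft³ in storage unit 4; 24 ft³ remain.
Put 8 ft³ in storage unit 3; 8 ft³ remain.
Put 10 ft³ in storage unit 4; 14 ft³ remain.
Put 34 ft³ in storage unit 5; 16 ft³ remain.
Put 34 ft³ in storage unit 6; 16 ft³ remain.
Put 12 ft³ in storage unit 4; 2 ft³ remain.
Put 30 ft³ in storage unit 7; 20 ft³ remain.
Final storage units: [6,5,37] [33,9,7] [7,13,14,8] [26,10,12] [34] [34] [30].

7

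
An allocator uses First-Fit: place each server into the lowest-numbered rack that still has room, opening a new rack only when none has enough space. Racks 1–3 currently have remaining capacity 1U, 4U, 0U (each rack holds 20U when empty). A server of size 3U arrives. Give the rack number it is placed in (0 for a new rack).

2

Racks with room: rack 2 (4U).
The first with room is rack 2.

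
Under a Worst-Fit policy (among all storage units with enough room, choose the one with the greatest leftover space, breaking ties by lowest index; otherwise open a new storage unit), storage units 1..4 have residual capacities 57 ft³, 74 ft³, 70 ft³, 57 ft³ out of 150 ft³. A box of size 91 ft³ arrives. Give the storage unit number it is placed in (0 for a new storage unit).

0

No storage unit has ≥ 91 ft³ free, so a new storage unit is opened.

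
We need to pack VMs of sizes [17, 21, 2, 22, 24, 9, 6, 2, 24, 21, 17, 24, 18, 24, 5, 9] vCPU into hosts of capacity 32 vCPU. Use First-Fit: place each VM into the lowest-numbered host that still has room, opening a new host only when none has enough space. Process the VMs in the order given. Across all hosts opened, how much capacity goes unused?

17 vCPU → host 1 (remaining 15 vCPU)
21 vCPU → host 2 (remaining 11 vCPU)
2 vCPU → host 1 (remaining 13 vCPU)
22 vCPU → host 3 (remaining 10 vCPU)
24 vCPU → host 4 (remaining 8 vCPU)
9 vCPU → host 1 (remaining 4 vCPU)
6 vCPU → host 2 (remaining 5 vCPU)
2 vCPU → host 1 (remaining 2 vCPU)
24 vCPU → host 5 (remaining 8 vCPU)
21 vCPU → host 6 (remaining 11 vCPU)
17 vCPU → host 7 (remaining 15 vCPU)
24 vCPU → host 8 (remaining 8 vCPU)
18 vCPU → host 9 (remaining 14 vCPU)
24 vCPU → host 10 (remaining 8 vCPU)
5 vCPU → host 2 (remaining 0 vCPU)
9 vCPU → host 3 (remaining 1 vCPU)
10 hosts × 32 vCPU = 320 vCPU; used 245 vCPU; unused 75 vCPU.

75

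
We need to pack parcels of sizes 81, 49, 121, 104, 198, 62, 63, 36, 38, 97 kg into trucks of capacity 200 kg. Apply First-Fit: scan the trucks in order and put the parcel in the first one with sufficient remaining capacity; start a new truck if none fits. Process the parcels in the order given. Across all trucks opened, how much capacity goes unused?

truck 1: place 81 kg, 119 kg left
truck 1: place 49 kg, 70 kg left
truck 2: place 121 kg, 79 kg left
truck 3: place 104 kg, 96 kg left
truck 4: place 198 kg, 2 kg left
truck 1: place 62 kg, 8 kg left
truck 2: place 63 kg, 16 kg left
truck 3: place 36 kg, 60 kg left
truck 3: place 38 kg, 22 kg left
truck 5: place 97 kg, 103 kg left
5 trucks × 200 kg = 1000 kg; used 849 kg; unused 151 kg.

151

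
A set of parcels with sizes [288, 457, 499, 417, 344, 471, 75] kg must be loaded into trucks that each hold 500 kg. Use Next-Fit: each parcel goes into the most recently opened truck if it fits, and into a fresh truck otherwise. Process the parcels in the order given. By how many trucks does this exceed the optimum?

1

Next-Fit: [288] [457] [499] [417] [344] [471] [75] → 7 trucks.
Total size 2551 kg; any packing needs at least ⌈2551/500⌉ = 6 trucks.
An optimal packing achieves that bound: [499] [471] [457] [417,75] [344] [288] → 6 trucks.
Excess: 7 − 6 = 1.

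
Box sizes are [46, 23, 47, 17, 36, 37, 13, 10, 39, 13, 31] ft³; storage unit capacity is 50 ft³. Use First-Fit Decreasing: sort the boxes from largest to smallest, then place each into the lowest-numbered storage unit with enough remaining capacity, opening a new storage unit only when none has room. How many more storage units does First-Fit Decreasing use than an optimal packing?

First-Fit Decreasing: [47] [46] [39,10] [37,13] [36,13] [31,17] [23] → 7 storage units.
Total size 312 ft³; any packing needs at least ⌈312/50⌉ = 7 storage units.
So 7 is already optimal.

0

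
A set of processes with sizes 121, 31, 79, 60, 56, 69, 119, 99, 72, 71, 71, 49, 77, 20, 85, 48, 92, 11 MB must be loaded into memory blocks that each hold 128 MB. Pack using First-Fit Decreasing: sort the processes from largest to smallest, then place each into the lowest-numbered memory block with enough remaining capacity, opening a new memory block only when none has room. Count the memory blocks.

Sorted descending: 121, 119, 99, 92, 85, 79, 77, 72, 71, 71, 69, 60, 56, 49, 48, 31, 20, 11.
121 MB → memory block 1 (remaining 7 MB)
119 MB → memory block 2 (remaining 9 MB)
99 MB → memory block 3 (remaining 29 MB)
92 MB → memory block 4 (remaining 36 MB)
85 MB → memory block 5 (remaining 43 MB)
79 MB → memory block 6 (remaining 49 MB)
77 MB → memory block 7 (remaining 51 MB)
72 MB → memory block 8 (remaining 56 MB)
71 MB → memory block 9 (remaining 57 MB)
71 MB → memory block 10 (remaining 57 MB)
69 MB → memory block 11 (remaining 59 MB)
60 MB → memory block 12 (remaining 68 MB)
56 MB → memory block 8 (remaining 0 MB)
49 MB → memory block 6 (remaining 0 MB)
48 MB → memory block 7 (remaining 3 MB)
31 MB → memory block 4 (remaining 5 MB)
20 MB → memory block 3 (remaining 9 MB)
11 MB → memory block 5 (remaining 32 MB)
Final memory blocks: [121] [119] [99,20] [92,31] [85,11] [79,49] [77,48] [72,56] [71] [71] [69] [60].

12 memory blocks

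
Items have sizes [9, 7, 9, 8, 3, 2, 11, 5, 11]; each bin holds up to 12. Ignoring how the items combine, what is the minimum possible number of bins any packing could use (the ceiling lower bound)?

6 bins

Total size = 9 + 7 + 9 + 8 + 3 + 2 + 11 + 5 + 11 = 65.
⌈65 / 12⌉ = 6.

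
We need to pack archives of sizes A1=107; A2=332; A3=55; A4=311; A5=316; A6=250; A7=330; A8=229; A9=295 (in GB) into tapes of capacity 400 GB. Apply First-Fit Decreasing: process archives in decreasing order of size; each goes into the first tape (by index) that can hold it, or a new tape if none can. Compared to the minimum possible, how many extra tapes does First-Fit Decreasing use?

First-Fit Decreasing: [332,55] [330] [316] [311] [295] [250,107] [229] → 7 tapes.
7 archives exceed 200 GB (half the capacity), and no two of those can share a tape, so at least 7 tapes are needed.
So 7 is already optimal.

0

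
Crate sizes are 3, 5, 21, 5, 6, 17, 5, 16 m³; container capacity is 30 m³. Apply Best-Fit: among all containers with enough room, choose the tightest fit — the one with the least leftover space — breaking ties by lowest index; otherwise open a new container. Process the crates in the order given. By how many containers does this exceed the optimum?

0

Best-Fit: [3,5,21] [5,6,17] [5,16] → 3 containers.
Total size 78 m³; any packing needs at least ⌈78/30⌉ = 3 containers.
So 3 is already optimal.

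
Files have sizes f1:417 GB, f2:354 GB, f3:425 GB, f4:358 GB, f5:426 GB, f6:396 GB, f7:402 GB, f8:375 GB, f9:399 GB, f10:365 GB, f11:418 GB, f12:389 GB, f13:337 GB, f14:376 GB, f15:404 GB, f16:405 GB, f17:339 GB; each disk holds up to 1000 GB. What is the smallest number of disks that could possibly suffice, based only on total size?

Total size = 417 + 354 + 425 + 358 + 426 + 396 + 402 + 375 + 399 + 365 + 418 + 389 + 337 + 376 + 404 + 405 + 339 = 6585 GB.
⌈6585 / 1000⌉ = 7.

7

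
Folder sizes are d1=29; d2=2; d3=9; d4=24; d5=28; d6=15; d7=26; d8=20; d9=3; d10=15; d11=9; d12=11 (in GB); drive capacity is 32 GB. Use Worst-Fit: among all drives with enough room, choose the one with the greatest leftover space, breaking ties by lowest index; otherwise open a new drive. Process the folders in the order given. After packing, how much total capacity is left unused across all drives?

65

d1 (29 GB) → drive 1 (remaining 3 GB)
d2 (2 GB) → drive 1 (remaining 1 GB)
d3 (9 GB) → drive 2 (remaining 23 GB)
d4 (24 GB) → drive 3 (remaining 8 GB)
d5 (28 GB) → drive 4 (remaining 4 GB)
d6 (15 GB) → drive 2 (remaining 8 GB)
d7 (26 GB) → drive 5 (remaining 6 GB)
d8 (20 GB) → drive 6 (remaining 12 GB)
d9 (3 GB) → drive 6 (remaining 9 GB)
d10 (15 GB) → drive 7 (remaining 17 GB)
d11 (9 GB) → drive 7 (remaining 8 GB)
d12 (11 GB) → drive 8 (remaining 21 GB)
8 drives × 32 GB = 256 GB; used 191 GB; unused 65 GB.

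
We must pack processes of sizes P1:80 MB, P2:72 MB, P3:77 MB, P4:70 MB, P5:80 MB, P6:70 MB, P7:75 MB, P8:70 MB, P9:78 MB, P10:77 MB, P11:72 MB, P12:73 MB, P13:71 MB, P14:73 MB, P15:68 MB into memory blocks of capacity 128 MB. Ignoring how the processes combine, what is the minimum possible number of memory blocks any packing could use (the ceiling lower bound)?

9

Total size = 80 + 72 + 77 + 70 + 80 + 70 + 75 + 70 + 78 + 77 + 72 + 73 + 71 + 73 + 68 = 1106 MB.
⌈1106 / 128⌉ = 9.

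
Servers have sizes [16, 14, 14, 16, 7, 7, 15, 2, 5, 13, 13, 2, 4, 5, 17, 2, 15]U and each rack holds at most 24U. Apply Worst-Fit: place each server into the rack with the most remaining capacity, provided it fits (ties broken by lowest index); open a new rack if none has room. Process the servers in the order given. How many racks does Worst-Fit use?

16U → rack 1 (remaining 8U)
14U → rack 2 (remaining 10U)
14U → rack 3 (remaining 10U)
16U → rack 4 (remaining 8U)
7U → rack 2 (remaining 3U)
7U → rack 3 (remaining 3U)
15U → rack 5 (remaining 9U)
2U → rack 5 (remaining 7U)
5U → rack 1 (remaining 3U)
13U → rack 6 (remaining 11U)
13U → rack 7 (remaining 11U)
2U → rack 6 (remaining 9U)
4U → rack 7 (remaining 7U)
5U → rack 6 (remaining 4U)
17U → rack 8 (remaining 7U)
2U → rack 4 (remaining 6U)
15U → rack 9 (remaining 9U)

9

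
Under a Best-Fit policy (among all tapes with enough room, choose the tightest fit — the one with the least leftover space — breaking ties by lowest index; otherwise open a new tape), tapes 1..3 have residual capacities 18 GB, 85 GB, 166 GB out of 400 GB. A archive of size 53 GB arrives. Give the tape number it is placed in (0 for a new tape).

Tapes with room: tape 2 (85 GB), tape 3 (166 GB).
Tightest fit is tape 2 with 85 GB free.

2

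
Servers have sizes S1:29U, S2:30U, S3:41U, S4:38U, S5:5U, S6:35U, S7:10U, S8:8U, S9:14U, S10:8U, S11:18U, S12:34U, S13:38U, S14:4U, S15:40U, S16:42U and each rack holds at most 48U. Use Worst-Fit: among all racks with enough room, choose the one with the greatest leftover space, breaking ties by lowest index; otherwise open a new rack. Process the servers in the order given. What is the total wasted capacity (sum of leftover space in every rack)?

86

Put S1 (29U) in rack 1; 19U remain.
Put S2 (30U) in rack 2; 18U remain.
Put S3 (41U) in rack 3; 7U remain.
Put S4 (38U) in rack 4; 10U remain.
Put S5 (5U) in rack 1; 14U remain.
Put S6 (35U) in rack 5; 13U remain.
Put S7 (10U) in rack 2; 8U remain.
Put S8 (8U) in rack 1; 6U remain.
Put S9 (14U) in rack 6; 34U remain.
Put S10 (8U) in rack 6; 26U remain.
Put S11 (18U) in rack 6; 8U remain.
Put S12 (34U) in rack 7; 14U remain.
Put S13 (38U) in rack 8; 10U remain.
Put S14 (4U) in rack 7; 10U remain.
Put S15 (40U) in rack 9; 8U remain.
Put S16 (42U) in rack 10; 6U remain.
10 racks × 48U = 480U; used 394U; unused 86U.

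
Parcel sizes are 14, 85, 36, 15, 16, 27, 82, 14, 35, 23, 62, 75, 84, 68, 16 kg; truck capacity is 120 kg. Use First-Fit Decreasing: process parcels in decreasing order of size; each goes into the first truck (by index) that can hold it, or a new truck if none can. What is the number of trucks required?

Sorted descending: 85, 84, 82, 75, 68, 62, 36, 35, 27, 23, 16, 16, 15, 14, 14.
truck 1: place 85 kg, 35 kg left
truck 2: place 84 kg, 36 kg left
truck 3: place 82 kg, 38 kg left
truck 4: place 75 kg, 45 kg left
truck 5: place 68 kg, 52 kg left
truck 6: place 62 kg, 58 kg left
truck 2: place 36 kg, 0 kg left
truck 1: place 35 kg, 0 kg left
truck 3: place 27 kg, 11 kg left
truck 4: place 23 kg, 22 kg left
truck 4: place 16 kg, 6 kg left
truck 5: place 16 kg, 36 kg left
truck 5: place 15 kg, 21 kg left
truck 5: place 14 kg, 7 kg left
truck 6: place 14 kg, 44 kg left

6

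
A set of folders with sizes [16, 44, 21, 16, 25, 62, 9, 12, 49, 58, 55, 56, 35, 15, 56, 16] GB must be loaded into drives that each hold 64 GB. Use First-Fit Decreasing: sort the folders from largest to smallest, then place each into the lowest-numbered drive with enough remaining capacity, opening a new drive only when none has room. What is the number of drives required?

Sorted descending: 62, 58, 56, 56, 55, 49, 44, 35, 25, 21, 16, 16, 16, 15, 12, 9.
Put 62 GB in drive 1; 2 GB remain.
Put 58 GB in drive 2; 6 GB remain.
Put 56 GB in drive 3; 8 GB remain.
Put 56 GB in drive 4; 8 GB remain.
Put 55 GB in drive 5; 9 GB remain.
Put 49 GB in drive 6; 15 GB remain.
Put 44 GB in drive 7; 20 GB remain.
Put 35 GB in drive 8; 29 GB remain.
Put 25 GB in drive 8; 4 GB remain.
Put 21 GB in drive 9; 43 GB remain.
Put 16 GB in drive 7; 4 GB remain.
Put 16 GB in drive 9; 27 GB remain.
Put 16 GB in drive 9; 11 GB remain.
Put 15 GB in drive 6; 0 GB remain.
Put 12 GB in drive 10; 52 GB remain.
Put 9 GB in drive 5; 0 GB remain.

10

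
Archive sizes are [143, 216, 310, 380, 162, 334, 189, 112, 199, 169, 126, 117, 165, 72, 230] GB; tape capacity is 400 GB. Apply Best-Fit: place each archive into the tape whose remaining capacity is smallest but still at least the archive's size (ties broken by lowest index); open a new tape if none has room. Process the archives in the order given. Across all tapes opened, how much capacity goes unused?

143 GB → tape 1 (remaining 257 GB)
216 GB → tape 1 (remaining 41 GB)
310 GB → tape 2 (remaining 90 GB)
380 GB → tape 3 (remaining 20 GB)
162 GB → tape 4 (remaining 238 GB)
334 GB → tape 5 (remaining 66 GB)
189 GB → tape 4 (remaining 49 GB)
112 GB → tape 6 (remaining 288 GB)
199 GB → tape 6 (remaining 89 GB)
169 GB → tape 7 (remaining 231 GB)
126 GB → tape 7 (remaining 105 GB)
117 GB → tape 8 (remaining 283 GB)
165 GB → tape 8 (remaining 118 GB)
72 GB → tape 6 (remaining 17 GB)
230 GB → tape 9 (remaining 170 GB)
9 tapes × 400 GB = 3600 GB; used 2924 GB; unused 676 GB.

676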